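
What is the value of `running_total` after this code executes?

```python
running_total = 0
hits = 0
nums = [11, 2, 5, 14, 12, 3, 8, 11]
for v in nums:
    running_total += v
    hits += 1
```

Let's trace through this code step by step.

Initialize: running_total = 0
Initialize: hits = 0
Initialize: nums = [11, 2, 5, 14, 12, 3, 8, 11]
Entering loop: for v in nums:

After execution: running_total = 66
66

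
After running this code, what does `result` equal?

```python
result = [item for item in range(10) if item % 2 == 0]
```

Let's trace through this code step by step.

Initialize: result = [item for item in range(10) if item % 2 == 0]

After execution: result = [0, 2, 4, 6, 8]
[0, 2, 4, 6, 8]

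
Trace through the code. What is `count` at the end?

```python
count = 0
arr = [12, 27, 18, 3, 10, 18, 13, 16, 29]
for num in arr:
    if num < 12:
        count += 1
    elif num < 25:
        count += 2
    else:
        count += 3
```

Let's trace through this code step by step.

Initialize: count = 0
Initialize: arr = [12, 27, 18, 3, 10, 18, 13, 16, 29]
Entering loop: for num in arr:

After execution: count = 18
18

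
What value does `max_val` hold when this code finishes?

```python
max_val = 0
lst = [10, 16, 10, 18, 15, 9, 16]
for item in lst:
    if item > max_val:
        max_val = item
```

Let's trace through this code step by step.

Initialize: max_val = 0
Initialize: lst = [10, 16, 10, 18, 15, 9, 16]
Entering loop: for item in lst:

After execution: max_val = 18
18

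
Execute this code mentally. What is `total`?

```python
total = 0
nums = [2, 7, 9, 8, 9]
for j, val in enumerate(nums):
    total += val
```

Let's trace through this code step by step.

Initialize: total = 0
Initialize: nums = [2, 7, 9, 8, 9]
Entering loop: for j, val in enumerate(nums):

After execution: total = 35
35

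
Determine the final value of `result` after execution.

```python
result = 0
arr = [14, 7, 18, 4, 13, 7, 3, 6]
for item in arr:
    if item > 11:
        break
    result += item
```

Let's trace through this code step by step.

Initialize: result = 0
Initialize: arr = [14, 7, 18, 4, 13, 7, 3, 6]
Entering loop: for item in arr:

After execution: result = 0
0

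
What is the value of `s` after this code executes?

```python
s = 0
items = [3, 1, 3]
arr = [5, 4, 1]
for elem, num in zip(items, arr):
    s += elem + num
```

Let's trace through this code step by step.

Initialize: s = 0
Initialize: items = [3, 1, 3]
Initialize: arr = [5, 4, 1]
Entering loop: for elem, num in zip(items, arr):

After execution: s = 17
17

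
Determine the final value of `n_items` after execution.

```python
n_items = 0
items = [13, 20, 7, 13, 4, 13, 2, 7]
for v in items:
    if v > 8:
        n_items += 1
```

Let's trace through this code step by step.

Initialize: n_items = 0
Initialize: items = [13, 20, 7, 13, 4, 13, 2, 7]
Entering loop: for v in items:

After execution: n_items = 4
4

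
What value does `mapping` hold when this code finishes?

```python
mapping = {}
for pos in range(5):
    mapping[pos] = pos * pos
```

Let's trace through this code step by step.

Initialize: mapping = {}
Entering loop: for pos in range(5):

After execution: mapping = {0: 0, 1: 1, 2: 4, 3: 9, 4: 16}
{0: 0, 1: 1, 2: 4, 3: 9, 4: 16}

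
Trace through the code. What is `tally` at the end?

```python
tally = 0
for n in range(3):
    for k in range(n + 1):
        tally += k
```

Let's trace through this code step by step.

Initialize: tally = 0
Entering loop: for n in range(3):

After execution: tally = 4
4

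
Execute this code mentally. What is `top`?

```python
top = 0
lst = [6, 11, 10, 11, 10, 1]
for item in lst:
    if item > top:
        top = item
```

Let's trace through this code step by step.

Initialize: top = 0
Initialize: lst = [6, 11, 10, 11, 10, 1]
Entering loop: for item in lst:

After execution: top = 11
11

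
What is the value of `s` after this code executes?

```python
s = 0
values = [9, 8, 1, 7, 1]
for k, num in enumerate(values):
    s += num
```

Let's trace through this code step by step.

Initialize: s = 0
Initialize: values = [9, 8, 1, 7, 1]
Entering loop: for k, num in enumerate(values):

After execution: s = 26
26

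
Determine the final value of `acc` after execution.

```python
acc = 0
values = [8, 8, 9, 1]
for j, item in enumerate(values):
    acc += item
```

Let's trace through this code step by step.

Initialize: acc = 0
Initialize: values = [8, 8, 9, 1]
Entering loop: for j, item in enumerate(values):

After execution: acc = 26
26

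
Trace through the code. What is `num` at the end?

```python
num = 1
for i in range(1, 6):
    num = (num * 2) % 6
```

Let's trace through this code step by step.

Initialize: num = 1
Entering loop: for i in range(1, 6):

After execution: num = 2
2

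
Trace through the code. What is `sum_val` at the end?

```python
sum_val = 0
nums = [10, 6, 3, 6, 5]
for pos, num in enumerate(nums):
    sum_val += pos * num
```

Let's trace through this code step by step.

Initialize: sum_val = 0
Initialize: nums = [10, 6, 3, 6, 5]
Entering loop: for pos, num in enumerate(nums):

After execution: sum_val = 50
50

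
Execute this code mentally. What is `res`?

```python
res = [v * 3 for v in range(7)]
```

Let's trace through this code step by step.

Initialize: res = [v * 3 for v in range(7)]

After execution: res = [0, 3, 6, 9, 12, 15, 18]
[0, 3, 6, 9, 12, 15, 18]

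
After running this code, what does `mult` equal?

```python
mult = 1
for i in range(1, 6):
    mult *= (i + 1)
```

Let's trace through this code step by step.

Initialize: mult = 1
Entering loop: for i in range(1, 6):

After execution: mult = 720
720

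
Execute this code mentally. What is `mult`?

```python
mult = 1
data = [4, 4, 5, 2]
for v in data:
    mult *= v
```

Let's trace through this code step by step.

Initialize: mult = 1
Initialize: data = [4, 4, 5, 2]
Entering loop: for v in data:

After execution: mult = 160
160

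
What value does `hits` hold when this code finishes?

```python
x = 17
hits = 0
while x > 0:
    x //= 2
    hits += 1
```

Let's trace through this code step by step.

Initialize: x = 17
Initialize: hits = 0
Entering loop: while x > 0:

After execution: hits = 5
5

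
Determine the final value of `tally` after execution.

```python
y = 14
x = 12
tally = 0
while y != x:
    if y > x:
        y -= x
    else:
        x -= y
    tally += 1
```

Let's trace through this code step by step.

Initialize: y = 14
Initialize: x = 12
Initialize: tally = 0
Entering loop: while y != x:

After execution: tally = 6
6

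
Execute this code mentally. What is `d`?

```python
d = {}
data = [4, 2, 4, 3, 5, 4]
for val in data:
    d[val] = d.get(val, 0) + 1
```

Let's trace through this code step by step.

Initialize: d = {}
Initialize: data = [4, 2, 4, 3, 5, 4]
Entering loop: for val in data:

After execution: d = {4: 3, 2: 1, 3: 1, 5: 1}
{4: 3, 2: 1, 3: 1, 5: 1}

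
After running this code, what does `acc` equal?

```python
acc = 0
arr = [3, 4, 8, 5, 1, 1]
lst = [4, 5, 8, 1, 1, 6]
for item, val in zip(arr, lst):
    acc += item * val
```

Let's trace through this code step by step.

Initialize: acc = 0
Initialize: arr = [3, 4, 8, 5, 1, 1]
Initialize: lst = [4, 5, 8, 1, 1, 6]
Entering loop: for item, val in zip(arr, lst):

After execution: acc = 108
108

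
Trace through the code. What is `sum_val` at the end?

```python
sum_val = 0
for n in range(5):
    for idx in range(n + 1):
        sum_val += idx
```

Let's trace through this code step by step.

Initialize: sum_val = 0
Entering loop: for n in range(5):

After execution: sum_val = 20
20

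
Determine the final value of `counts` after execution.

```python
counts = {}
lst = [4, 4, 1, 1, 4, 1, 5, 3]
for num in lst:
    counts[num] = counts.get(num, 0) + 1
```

Let's trace through this code step by step.

Initialize: counts = {}
Initialize: lst = [4, 4, 1, 1, 4, 1, 5, 3]
Entering loop: for num in lst:

After execution: counts = {4: 3, 1: 3, 5: 1, 3: 1}
{4: 3, 1: 3, 5: 1, 3: 1}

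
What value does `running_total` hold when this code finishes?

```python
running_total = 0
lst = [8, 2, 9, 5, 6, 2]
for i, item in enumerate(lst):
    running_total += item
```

Let's trace through this code step by step.

Initialize: running_total = 0
Initialize: lst = [8, 2, 9, 5, 6, 2]
Entering loop: for i, item in enumerate(lst):

After execution: running_total = 32
32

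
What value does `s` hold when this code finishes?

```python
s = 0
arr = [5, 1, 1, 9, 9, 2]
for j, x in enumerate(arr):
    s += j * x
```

Let's trace through this code step by step.

Initialize: s = 0
Initialize: arr = [5, 1, 1, 9, 9, 2]
Entering loop: for j, x in enumerate(arr):

After execution: s = 76
76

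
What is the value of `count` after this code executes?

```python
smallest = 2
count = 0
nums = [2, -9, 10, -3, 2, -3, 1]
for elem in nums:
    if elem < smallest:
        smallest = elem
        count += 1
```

Let's trace through this code step by step.

Initialize: smallest = 2
Initialize: count = 0
Initialize: nums = [2, -9, 10, -3, 2, -3, 1]
Entering loop: for elem in nums:

After execution: count = 1
1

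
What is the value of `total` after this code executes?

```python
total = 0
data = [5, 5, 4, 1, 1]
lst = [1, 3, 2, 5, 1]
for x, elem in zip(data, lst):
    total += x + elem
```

Let's trace through this code step by step.

Initialize: total = 0
Initialize: data = [5, 5, 4, 1, 1]
Initialize: lst = [1, 3, 2, 5, 1]
Entering loop: for x, elem in zip(data, lst):

After execution: total = 28
28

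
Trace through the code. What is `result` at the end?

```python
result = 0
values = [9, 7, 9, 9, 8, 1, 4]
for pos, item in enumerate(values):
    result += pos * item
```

Let's trace through this code step by step.

Initialize: result = 0
Initialize: values = [9, 7, 9, 9, 8, 1, 4]
Entering loop: for pos, item in enumerate(values):

After execution: result = 113
113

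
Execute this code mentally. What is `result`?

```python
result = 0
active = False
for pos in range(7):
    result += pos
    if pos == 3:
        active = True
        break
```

Let's trace through this code step by step.

Initialize: result = 0
Initialize: active = False
Entering loop: for pos in range(7):

After execution: result = 6
6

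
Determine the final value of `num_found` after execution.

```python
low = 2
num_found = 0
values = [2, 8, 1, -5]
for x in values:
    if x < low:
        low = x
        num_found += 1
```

Let's trace through this code step by step.

Initialize: low = 2
Initialize: num_found = 0
Initialize: values = [2, 8, 1, -5]
Entering loop: for x in values:

After execution: num_found = 2
2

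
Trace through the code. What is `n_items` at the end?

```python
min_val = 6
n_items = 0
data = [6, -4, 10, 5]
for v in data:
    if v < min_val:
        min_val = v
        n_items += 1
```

Let's trace through this code step by step.

Initialize: min_val = 6
Initialize: n_items = 0
Initialize: data = [6, -4, 10, 5]
Entering loop: for v in data:

After execution: n_items = 1
1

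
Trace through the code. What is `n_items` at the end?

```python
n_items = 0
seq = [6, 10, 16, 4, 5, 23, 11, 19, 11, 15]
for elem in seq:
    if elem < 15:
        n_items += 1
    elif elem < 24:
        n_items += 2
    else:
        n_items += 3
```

Let's trace through this code step by step.

Initialize: n_items = 0
Initialize: seq = [6, 10, 16, 4, 5, 23, 11, 19, 11, 15]
Entering loop: for elem in seq:

After execution: n_items = 14
14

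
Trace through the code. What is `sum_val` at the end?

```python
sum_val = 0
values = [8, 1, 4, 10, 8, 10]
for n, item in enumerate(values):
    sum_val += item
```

Let's trace through this code step by step.

Initialize: sum_val = 0
Initialize: values = [8, 1, 4, 10, 8, 10]
Entering loop: for n, item in enumerate(values):

After execution: sum_val = 41
41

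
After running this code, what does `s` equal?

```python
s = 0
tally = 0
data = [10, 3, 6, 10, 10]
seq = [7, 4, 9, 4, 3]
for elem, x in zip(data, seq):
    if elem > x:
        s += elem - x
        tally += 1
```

Let's trace through this code step by step.

Initialize: s = 0
Initialize: tally = 0
Initialize: data = [10, 3, 6, 10, 10]
Initialize: seq = [7, 4, 9, 4, 3]
Entering loop: for elem, x in zip(data, seq):

After execution: s = 16
16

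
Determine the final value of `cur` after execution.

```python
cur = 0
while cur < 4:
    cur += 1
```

Let's trace through this code step by step.

Initialize: cur = 0
Entering loop: while cur < 4:

After execution: cur = 4
4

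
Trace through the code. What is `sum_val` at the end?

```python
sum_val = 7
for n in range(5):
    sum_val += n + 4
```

Let's trace through this code step by step.

Initialize: sum_val = 7
Entering loop: for n in range(5):

After execution: sum_val = 37
37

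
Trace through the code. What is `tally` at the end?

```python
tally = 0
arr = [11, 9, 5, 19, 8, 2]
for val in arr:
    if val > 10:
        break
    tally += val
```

Let's trace through this code step by step.

Initialize: tally = 0
Initialize: arr = [11, 9, 5, 19, 8, 2]
Entering loop: for val in arr:

After execution: tally = 0
0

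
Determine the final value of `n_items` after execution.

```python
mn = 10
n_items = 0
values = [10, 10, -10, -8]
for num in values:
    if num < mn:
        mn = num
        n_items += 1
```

Let's trace through this code step by step.

Initialize: mn = 10
Initialize: n_items = 0
Initialize: values = [10, 10, -10, -8]
Entering loop: for num in values:

After execution: n_items = 1
1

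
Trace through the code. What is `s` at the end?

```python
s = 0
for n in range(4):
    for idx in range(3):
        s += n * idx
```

Let's trace through this code step by step.

Initialize: s = 0
Entering loop: for n in range(4):

After execution: s = 18
18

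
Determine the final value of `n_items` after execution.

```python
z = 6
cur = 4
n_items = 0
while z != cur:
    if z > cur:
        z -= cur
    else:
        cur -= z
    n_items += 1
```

Let's trace through this code step by step.

Initialize: z = 6
Initialize: cur = 4
Initialize: n_items = 0
Entering loop: while z != cur:

After execution: n_items = 2
2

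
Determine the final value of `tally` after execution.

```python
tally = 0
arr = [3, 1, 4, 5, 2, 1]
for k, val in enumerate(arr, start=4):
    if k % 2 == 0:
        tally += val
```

Let's trace through this code step by step.

Initialize: tally = 0
Initialize: arr = [3, 1, 4, 5, 2, 1]
Entering loop: for k, val in enumerate(arr, start=4):

After execution: tally = 9
9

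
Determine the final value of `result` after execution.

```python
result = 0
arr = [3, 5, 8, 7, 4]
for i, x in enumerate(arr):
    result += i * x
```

Let's trace through this code step by step.

Initialize: result = 0
Initialize: arr = [3, 5, 8, 7, 4]
Entering loop: for i, x in enumerate(arr):

After execution: result = 58
58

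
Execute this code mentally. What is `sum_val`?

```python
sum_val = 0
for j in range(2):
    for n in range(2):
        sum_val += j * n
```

Let's trace through this code step by step.

Initialize: sum_val = 0
Entering loop: for j in range(2):

After execution: sum_val = 1
1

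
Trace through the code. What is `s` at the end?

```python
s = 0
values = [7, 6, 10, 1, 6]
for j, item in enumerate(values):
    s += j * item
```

Let's trace through this code step by step.

Initialize: s = 0
Initialize: values = [7, 6, 10, 1, 6]
Entering loop: for j, item in enumerate(values):

After execution: s = 53
53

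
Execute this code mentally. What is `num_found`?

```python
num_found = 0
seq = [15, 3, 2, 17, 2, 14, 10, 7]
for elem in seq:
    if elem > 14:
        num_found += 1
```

Let's trace through this code step by step.

Initialize: num_found = 0
Initialize: seq = [15, 3, 2, 17, 2, 14, 10, 7]
Entering loop: for elem in seq:

After execution: num_found = 2
2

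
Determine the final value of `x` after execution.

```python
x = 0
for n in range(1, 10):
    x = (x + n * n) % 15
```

Let's trace through this code step by step.

Initialize: x = 0
Entering loop: for n in range(1, 10):

After execution: x = 0
0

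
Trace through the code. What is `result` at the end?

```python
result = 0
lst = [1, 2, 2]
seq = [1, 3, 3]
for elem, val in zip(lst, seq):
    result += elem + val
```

Let's trace through this code step by step.

Initialize: result = 0
Initialize: lst = [1, 2, 2]
Initialize: seq = [1, 3, 3]
Entering loop: for elem, val in zip(lst, seq):

After execution: result = 12
12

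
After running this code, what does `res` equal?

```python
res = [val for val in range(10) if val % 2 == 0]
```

Let's trace through this code step by step.

Initialize: res = [val for val in range(10) if val % 2 == 0]

After execution: res = [0, 2, 4, 6, 8]
[0, 2, 4, 6, 8]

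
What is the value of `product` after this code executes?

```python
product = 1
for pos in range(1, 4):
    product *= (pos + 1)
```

Let's trace through this code step by step.

Initialize: product = 1
Entering loop: for pos in range(1, 4):

After execution: product = 24
24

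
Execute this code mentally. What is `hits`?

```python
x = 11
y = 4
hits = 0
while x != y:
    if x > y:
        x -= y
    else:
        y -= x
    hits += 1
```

Let's trace through this code step by step.

Initialize: x = 11
Initialize: y = 4
Initialize: hits = 0
Entering loop: while x != y:

After execution: hits = 5
5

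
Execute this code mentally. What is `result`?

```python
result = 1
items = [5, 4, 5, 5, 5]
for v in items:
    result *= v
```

Let's trace through this code step by step.

Initialize: result = 1
Initialize: items = [5, 4, 5, 5, 5]
Entering loop: for v in items:

After execution: result = 2500
2500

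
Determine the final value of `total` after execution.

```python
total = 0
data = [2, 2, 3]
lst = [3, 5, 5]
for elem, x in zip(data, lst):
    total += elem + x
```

Let's trace through this code step by step.

Initialize: total = 0
Initialize: data = [2, 2, 3]
Initialize: lst = [3, 5, 5]
Entering loop: for elem, x in zip(data, lst):

After execution: total = 20
20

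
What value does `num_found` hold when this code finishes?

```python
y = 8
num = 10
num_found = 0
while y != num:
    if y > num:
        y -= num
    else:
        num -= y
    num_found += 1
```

Let's trace through this code step by step.

Initialize: y = 8
Initialize: num = 10
Initialize: num_found = 0
Entering loop: while y != num:

After execution: num_found = 4
4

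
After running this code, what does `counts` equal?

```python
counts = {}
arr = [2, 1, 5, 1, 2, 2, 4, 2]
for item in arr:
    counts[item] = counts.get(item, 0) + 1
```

Let's trace through this code step by step.

Initialize: counts = {}
Initialize: arr = [2, 1, 5, 1, 2, 2, 4, 2]
Entering loop: for item in arr:

After execution: counts = {2: 4, 1: 2, 5: 1, 4: 1}
{2: 4, 1: 2, 5: 1, 4: 1}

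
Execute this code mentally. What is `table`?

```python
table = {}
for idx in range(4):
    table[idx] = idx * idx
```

Let's trace through this code step by step.

Initialize: table = {}
Entering loop: for idx in range(4):

After execution: table = {0: 0, 1: 1, 2: 4, 3: 9}
{0: 0, 1: 1, 2: 4, 3: 9}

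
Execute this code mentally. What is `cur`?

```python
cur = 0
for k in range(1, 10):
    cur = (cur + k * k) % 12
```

Let's trace through this code step by step.

Initialize: cur = 0
Entering loop: for k in range(1, 10):

After execution: cur = 9
9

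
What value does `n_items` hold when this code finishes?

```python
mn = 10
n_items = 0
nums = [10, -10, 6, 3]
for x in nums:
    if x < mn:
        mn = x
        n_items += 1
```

Let's trace through this code step by step.

Initialize: mn = 10
Initialize: n_items = 0
Initialize: nums = [10, -10, 6, 3]
Entering loop: for x in nums:

After execution: n_items = 1
1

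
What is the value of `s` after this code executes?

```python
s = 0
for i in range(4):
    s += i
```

Let's trace through this code step by step.

Initialize: s = 0
Entering loop: for i in range(4):

After execution: s = 6
6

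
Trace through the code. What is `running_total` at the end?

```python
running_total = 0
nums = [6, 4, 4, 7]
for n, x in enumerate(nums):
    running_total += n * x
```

Let's trace through this code step by step.

Initialize: running_total = 0
Initialize: nums = [6, 4, 4, 7]
Entering loop: for n, x in enumerate(nums):

After execution: running_total = 33
33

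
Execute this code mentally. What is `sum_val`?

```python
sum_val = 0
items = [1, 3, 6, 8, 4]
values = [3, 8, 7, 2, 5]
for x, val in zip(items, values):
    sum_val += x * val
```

Let's trace through this code step by step.

Initialize: sum_val = 0
Initialize: items = [1, 3, 6, 8, 4]
Initialize: values = [3, 8, 7, 2, 5]
Entering loop: for x, val in zip(items, values):

After execution: sum_val = 105
105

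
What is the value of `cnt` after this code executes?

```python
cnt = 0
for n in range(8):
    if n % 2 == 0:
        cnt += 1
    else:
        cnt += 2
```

Let's trace through this code step by step.

Initialize: cnt = 0
Entering loop: for n in range(8):

After execution: cnt = 12
12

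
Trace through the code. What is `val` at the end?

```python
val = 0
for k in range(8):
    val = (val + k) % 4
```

Let's trace through this code step by step.

Initialize: val = 0
Entering loop: for k in range(8):

After execution: val = 0
0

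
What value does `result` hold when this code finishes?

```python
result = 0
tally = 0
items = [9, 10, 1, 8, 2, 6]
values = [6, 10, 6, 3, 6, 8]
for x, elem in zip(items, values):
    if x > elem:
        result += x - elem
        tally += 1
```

Let's trace through this code step by step.

Initialize: result = 0
Initialize: tally = 0
Initialize: items = [9, 10, 1, 8, 2, 6]
Initialize: values = [6, 10, 6, 3, 6, 8]
Entering loop: for x, elem in zip(items, values):

After execution: result = 8
8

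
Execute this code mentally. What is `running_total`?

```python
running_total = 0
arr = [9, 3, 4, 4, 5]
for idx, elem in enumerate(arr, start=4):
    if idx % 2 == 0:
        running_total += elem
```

Let's trace through this code step by step.

Initialize: running_total = 0
Initialize: arr = [9, 3, 4, 4, 5]
Entering loop: for idx, elem in enumerate(arr, start=4):

After execution: running_total = 18
18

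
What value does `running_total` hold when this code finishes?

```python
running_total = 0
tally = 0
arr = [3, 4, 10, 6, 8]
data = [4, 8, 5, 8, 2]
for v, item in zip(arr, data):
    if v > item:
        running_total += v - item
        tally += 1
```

Let's trace through this code step by step.

Initialize: running_total = 0
Initialize: tally = 0
Initialize: arr = [3, 4, 10, 6, 8]
Initialize: data = [4, 8, 5, 8, 2]
Entering loop: for v, item in zip(arr, data):

After execution: running_total = 11
11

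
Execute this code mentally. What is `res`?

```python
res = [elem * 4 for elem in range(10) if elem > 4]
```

Let's trace through this code step by step.

Initialize: res = [elem * 4 for elem in range(10) if elem > 4]

After execution: res = [20, 24, 28, 32, 36]
[20, 24, 28, 32, 36]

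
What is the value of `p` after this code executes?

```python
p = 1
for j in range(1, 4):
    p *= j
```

Let's trace through this code step by step.

Initialize: p = 1
Entering loop: for j in range(1, 4):

After execution: p = 6
6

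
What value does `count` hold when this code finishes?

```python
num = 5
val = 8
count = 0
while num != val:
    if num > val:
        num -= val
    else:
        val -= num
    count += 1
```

Let's trace through this code step by step.

Initialize: num = 5
Initialize: val = 8
Initialize: count = 0
Entering loop: while num != val:

After execution: count = 4
4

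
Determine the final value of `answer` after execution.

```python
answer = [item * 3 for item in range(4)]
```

Let's trace through this code step by step.

Initialize: answer = [item * 3 for item in range(4)]

After execution: answer = [0, 3, 6, 9]
[0, 3, 6, 9]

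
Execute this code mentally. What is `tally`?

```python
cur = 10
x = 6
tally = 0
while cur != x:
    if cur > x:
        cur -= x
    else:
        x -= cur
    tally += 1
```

Let's trace through this code step by step.

Initialize: cur = 10
Initialize: x = 6
Initialize: tally = 0
Entering loop: while cur != x:

After execution: tally = 3
3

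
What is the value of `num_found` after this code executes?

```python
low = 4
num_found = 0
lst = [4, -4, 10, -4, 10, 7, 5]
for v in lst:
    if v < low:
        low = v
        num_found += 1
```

Let's trace through this code step by step.

Initialize: low = 4
Initialize: num_found = 0
Initialize: lst = [4, -4, 10, -4, 10, 7, 5]
Entering loop: for v in lst:

After execution: num_found = 1
1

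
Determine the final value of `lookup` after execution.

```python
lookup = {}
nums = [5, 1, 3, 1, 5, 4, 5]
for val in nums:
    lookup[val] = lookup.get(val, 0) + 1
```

Let's trace through this code step by step.

Initialize: lookup = {}
Initialize: nums = [5, 1, 3, 1, 5, 4, 5]
Entering loop: for val in nums:

After execution: lookup = {5: 3, 1: 2, 3: 1, 4: 1}
{5: 3, 1: 2, 3: 1, 4: 1}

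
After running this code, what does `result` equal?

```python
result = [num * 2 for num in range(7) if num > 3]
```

Let's trace through this code step by step.

Initialize: result = [num * 2 for num in range(7) if num > 3]

After execution: result = [8, 10, 12]
[8, 10, 12]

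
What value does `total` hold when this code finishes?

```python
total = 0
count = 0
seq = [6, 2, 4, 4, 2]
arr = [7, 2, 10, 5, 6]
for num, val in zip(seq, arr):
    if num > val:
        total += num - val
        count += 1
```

Let's trace through this code step by step.

Initialize: total = 0
Initialize: count = 0
Initialize: seq = [6, 2, 4, 4, 2]
Initialize: arr = [7, 2, 10, 5, 6]
Entering loop: for num, val in zip(seq, arr):

After execution: total = 0
0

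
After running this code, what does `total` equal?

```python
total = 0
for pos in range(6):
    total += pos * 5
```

Let's trace through this code step by step.

Initialize: total = 0
Entering loop: for pos in range(6):

After execution: total = 75
75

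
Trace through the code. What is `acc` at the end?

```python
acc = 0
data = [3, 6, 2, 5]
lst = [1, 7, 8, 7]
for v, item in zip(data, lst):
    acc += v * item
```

Let's trace through this code step by step.

Initialize: acc = 0
Initialize: data = [3, 6, 2, 5]
Initialize: lst = [1, 7, 8, 7]
Entering loop: for v, item in zip(data, lst):

After execution: acc = 96
96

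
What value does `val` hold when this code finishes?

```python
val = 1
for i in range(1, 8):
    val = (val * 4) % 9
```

Let's trace through this code step by step.

Initialize: val = 1
Entering loop: for i in range(1, 8):

After execution: val = 4
4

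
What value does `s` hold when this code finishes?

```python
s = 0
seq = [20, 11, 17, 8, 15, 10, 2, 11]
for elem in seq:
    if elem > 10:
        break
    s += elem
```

Let's trace through this code step by step.

Initialize: s = 0
Initialize: seq = [20, 11, 17, 8, 15, 10, 2, 11]
Entering loop: for elem in seq:

After execution: s = 0
0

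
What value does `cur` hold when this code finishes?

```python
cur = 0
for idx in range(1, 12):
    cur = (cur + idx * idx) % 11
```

Let's trace through this code step by step.

Initialize: cur = 0
Entering loop: for idx in range(1, 12):

After execution: cur = 0
0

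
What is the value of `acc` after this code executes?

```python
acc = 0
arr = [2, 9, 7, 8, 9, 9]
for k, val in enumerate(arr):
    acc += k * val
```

Let's trace through this code step by step.

Initialize: acc = 0
Initialize: arr = [2, 9, 7, 8, 9, 9]
Entering loop: for k, val in enumerate(arr):

After execution: acc = 128
128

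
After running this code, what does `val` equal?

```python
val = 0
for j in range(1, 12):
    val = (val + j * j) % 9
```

Let's trace through this code step by step.

Initialize: val = 0
Entering loop: for j in range(1, 12):

After execution: val = 2
2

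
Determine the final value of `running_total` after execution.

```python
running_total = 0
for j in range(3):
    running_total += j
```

Let's trace through this code step by step.

Initialize: running_total = 0
Entering loop: for j in range(3):

After execution: running_total = 3
3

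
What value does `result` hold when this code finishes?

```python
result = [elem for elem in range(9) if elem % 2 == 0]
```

Let's trace through this code step by step.

Initialize: result = [elem for elem in range(9) if elem % 2 == 0]

After execution: result = [0, 2, 4, 6, 8]
[0, 2, 4, 6, 8]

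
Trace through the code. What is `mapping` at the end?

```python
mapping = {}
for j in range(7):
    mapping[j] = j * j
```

Let's trace through this code step by step.

Initialize: mapping = {}
Entering loop: for j in range(7):

After execution: mapping = {0: 0, 1: 1, 2: 4, 3: 9, 4: 16, 5: 25, 6: 36}
{0: 0, 1: 1, 2: 4, 3: 9, 4: 16, 5: 25, 6: 36}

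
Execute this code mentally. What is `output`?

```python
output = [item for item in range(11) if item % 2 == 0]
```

Let's trace through this code step by step.

Initialize: output = [item for item in range(11) if item % 2 == 0]

After execution: output = [0, 2, 4, 6, 8, 10]
[0, 2, 4, 6, 8, 10]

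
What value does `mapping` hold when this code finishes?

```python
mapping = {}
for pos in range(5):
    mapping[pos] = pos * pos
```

Let's trace through this code step by step.

Initialize: mapping = {}
Entering loop: for pos in range(5):

After execution: mapping = {0: 0, 1: 1, 2: 4, 3: 9, 4: 16}
{0: 0, 1: 1, 2: 4, 3: 9, 4: 16}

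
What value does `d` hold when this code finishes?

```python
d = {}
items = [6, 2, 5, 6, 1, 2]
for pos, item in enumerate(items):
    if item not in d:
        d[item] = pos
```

Let's trace through this code step by step.

Initialize: d = {}
Initialize: items = [6, 2, 5, 6, 1, 2]
Entering loop: for pos, item in enumerate(items):

After execution: d = {6: 0, 2: 1, 5: 2, 1: 4}
{6: 0, 2: 1, 5: 2, 1: 4}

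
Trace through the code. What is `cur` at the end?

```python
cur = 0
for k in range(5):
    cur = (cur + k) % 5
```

Let's trace through this code step by step.

Initialize: cur = 0
Entering loop: for k in range(5):

After execution: cur = 0
0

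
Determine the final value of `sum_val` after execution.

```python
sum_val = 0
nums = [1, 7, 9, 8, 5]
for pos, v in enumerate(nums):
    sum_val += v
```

Let's trace through this code step by step.

Initialize: sum_val = 0
Initialize: nums = [1, 7, 9, 8, 5]
Entering loop: for pos, v in enumerate(nums):

After execution: sum_val = 30
30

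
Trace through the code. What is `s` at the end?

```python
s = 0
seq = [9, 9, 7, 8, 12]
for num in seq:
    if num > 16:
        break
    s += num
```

Let's trace through this code step by step.

Initialize: s = 0
Initialize: seq = [9, 9, 7, 8, 12]
Entering loop: for num in seq:

After execution: s = 45
45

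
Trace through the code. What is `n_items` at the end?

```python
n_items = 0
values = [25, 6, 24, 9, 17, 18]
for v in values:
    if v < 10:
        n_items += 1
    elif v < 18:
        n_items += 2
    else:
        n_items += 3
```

Let's trace through this code step by step.

Initialize: n_items = 0
Initialize: values = [25, 6, 24, 9, 17, 18]
Entering loop: for v in values:

After execution: n_items = 13
13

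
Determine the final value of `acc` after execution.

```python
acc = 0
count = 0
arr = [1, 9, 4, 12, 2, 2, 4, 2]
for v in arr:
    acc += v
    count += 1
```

Let's trace through this code step by step.

Initialize: acc = 0
Initialize: count = 0
Initialize: arr = [1, 9, 4, 12, 2, 2, 4, 2]
Entering loop: for v in arr:

After execution: acc = 36
36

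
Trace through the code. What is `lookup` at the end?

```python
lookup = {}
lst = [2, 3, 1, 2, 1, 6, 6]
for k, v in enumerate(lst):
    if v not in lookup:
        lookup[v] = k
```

Let's trace through this code step by step.

Initialize: lookup = {}
Initialize: lst = [2, 3, 1, 2, 1, 6, 6]
Entering loop: for k, v in enumerate(lst):

After execution: lookup = {2: 0, 3: 1, 1: 2, 6: 5}
{2: 0, 3: 1, 1: 2, 6: 5}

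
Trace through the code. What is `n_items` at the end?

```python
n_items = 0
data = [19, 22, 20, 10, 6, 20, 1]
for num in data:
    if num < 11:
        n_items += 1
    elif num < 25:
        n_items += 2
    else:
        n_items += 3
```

Let's trace through this code step by step.

Initialize: n_items = 0
Initialize: data = [19, 22, 20, 10, 6, 20, 1]
Entering loop: for num in data:

After execution: n_items = 11
11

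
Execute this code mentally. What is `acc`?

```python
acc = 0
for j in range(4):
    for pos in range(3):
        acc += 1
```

Let's trace through this code step by step.

Initialize: acc = 0
Entering loop: for j in range(4):

After execution: acc = 12
12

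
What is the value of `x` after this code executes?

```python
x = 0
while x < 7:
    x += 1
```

Let's trace through this code step by step.

Initialize: x = 0
Entering loop: while x < 7:

After execution: x = 7
7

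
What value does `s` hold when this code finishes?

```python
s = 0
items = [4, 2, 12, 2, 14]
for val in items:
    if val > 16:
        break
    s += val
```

Let's trace through this code step by step.

Initialize: s = 0
Initialize: items = [4, 2, 12, 2, 14]
Entering loop: for val in items:

After execution: s = 34
34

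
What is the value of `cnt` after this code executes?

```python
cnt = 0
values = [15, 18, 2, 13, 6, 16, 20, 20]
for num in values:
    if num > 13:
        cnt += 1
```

Let's trace through this code step by step.

Initialize: cnt = 0
Initialize: values = [15, 18, 2, 13, 6, 16, 20, 20]
Entering loop: for num in values:

After execution: cnt = 5
5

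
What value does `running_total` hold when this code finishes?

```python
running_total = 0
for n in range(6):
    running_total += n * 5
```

Let's trace through this code step by step.

Initialize: running_total = 0
Entering loop: for n in range(6):

After execution: running_total = 75
75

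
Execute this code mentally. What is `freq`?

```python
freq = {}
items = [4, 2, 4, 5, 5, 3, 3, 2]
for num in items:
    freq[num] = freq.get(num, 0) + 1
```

Let's trace through this code step by step.

Initialize: freq = {}
Initialize: items = [4, 2, 4, 5, 5, 3, 3, 2]
Entering loop: for num in items:

After execution: freq = {4: 2, 2: 2, 5: 2, 3: 2}
{4: 2, 2: 2, 5: 2, 3: 2}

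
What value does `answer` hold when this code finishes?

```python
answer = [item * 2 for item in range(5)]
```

Let's trace through this code step by step.

Initialize: answer = [item * 2 for item in range(5)]

After execution: answer = [0, 2, 4, 6, 8]
[0, 2, 4, 6, 8]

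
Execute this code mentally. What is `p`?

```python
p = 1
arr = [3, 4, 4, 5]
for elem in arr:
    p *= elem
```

Let's trace through this code step by step.

Initialize: p = 1
Initialize: arr = [3, 4, 4, 5]
Entering loop: for elem in arr:

After execution: p = 240
240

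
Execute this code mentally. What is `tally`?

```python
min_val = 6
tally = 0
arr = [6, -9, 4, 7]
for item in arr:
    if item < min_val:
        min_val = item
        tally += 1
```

Let's trace through this code step by step.

Initialize: min_val = 6
Initialize: tally = 0
Initialize: arr = [6, -9, 4, 7]
Entering loop: for item in arr:

After execution: tally = 1
1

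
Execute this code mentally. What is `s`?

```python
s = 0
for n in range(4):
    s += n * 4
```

Let's trace through this code step by step.

Initialize: s = 0
Entering loop: for n in range(4):

After execution: s = 24
24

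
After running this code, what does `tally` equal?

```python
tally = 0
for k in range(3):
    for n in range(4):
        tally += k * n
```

Let's trace through this code step by step.

Initialize: tally = 0
Entering loop: for k in range(3):

After execution: tally = 18
18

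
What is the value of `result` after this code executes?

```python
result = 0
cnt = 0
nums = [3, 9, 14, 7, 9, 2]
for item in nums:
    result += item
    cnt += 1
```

Let's trace through this code step by step.

Initialize: result = 0
Initialize: cnt = 0
Initialize: nums = [3, 9, 14, 7, 9, 2]
Entering loop: for item in nums:

After execution: result = 44
44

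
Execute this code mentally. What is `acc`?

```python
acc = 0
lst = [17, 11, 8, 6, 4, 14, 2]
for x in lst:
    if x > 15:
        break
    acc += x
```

Let's trace through this code step by step.

Initialize: acc = 0
Initialize: lst = [17, 11, 8, 6, 4, 14, 2]
Entering loop: for x in lst:

After execution: acc = 0
0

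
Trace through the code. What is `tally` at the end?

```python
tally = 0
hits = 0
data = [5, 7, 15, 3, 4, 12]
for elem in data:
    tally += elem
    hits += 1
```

Let's trace through this code step by step.

Initialize: tally = 0
Initialize: hits = 0
Initialize: data = [5, 7, 15, 3, 4, 12]
Entering loop: for elem in data:

After execution: tally = 46
46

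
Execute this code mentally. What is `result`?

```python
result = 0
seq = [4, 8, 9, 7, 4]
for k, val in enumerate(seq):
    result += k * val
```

Let's trace through this code step by step.

Initialize: result = 0
Initialize: seq = [4, 8, 9, 7, 4]
Entering loop: for k, val in enumerate(seq):

After execution: result = 63
63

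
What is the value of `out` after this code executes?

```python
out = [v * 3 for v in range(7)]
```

Let's trace through this code step by step.

Initialize: out = [v * 3 for v in range(7)]

After execution: out = [0, 3, 6, 9, 12, 15, 18]
[0, 3, 6, 9, 12, 15, 18]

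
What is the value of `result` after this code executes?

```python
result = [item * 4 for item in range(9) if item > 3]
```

Let's trace through this code step by step.

Initialize: result = [item * 4 for item in range(9) if item > 3]

After execution: result = [16, 20, 24, 28, 32]
[16, 20, 24, 28, 32]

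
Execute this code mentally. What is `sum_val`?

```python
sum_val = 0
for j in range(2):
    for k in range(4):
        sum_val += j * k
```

Let's trace through this code step by step.

Initialize: sum_val = 0
Entering loop: for j in range(2):

After execution: sum_val = 6
6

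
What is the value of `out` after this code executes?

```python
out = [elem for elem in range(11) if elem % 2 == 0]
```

Let's trace through this code step by step.

Initialize: out = [elem for elem in range(11) if elem % 2 == 0]

After execution: out = [0, 2, 4, 6, 8, 10]
[0, 2, 4, 6, 8, 10]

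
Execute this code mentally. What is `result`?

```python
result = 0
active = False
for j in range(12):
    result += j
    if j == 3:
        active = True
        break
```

Let's trace through this code step by step.

Initialize: result = 0
Initialize: active = False
Entering loop: for j in range(12):

After execution: result = 6
6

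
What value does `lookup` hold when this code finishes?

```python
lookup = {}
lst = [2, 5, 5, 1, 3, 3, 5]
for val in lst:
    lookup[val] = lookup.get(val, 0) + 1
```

Let's trace through this code step by step.

Initialize: lookup = {}
Initialize: lst = [2, 5, 5, 1, 3, 3, 5]
Entering loop: for val in lst:

After execution: lookup = {2: 1, 5: 3, 1: 1, 3: 2}
{2: 1, 5: 3, 1: 1, 3: 2}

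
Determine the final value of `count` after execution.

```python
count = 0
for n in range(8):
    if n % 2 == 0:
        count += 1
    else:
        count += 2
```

Let's trace through this code step by step.

Initialize: count = 0
Entering loop: for n in range(8):

After execution: count = 12
12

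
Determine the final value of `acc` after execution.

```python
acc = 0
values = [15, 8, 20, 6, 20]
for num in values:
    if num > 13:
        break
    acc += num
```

Let's trace through this code step by step.

Initialize: acc = 0
Initialize: values = [15, 8, 20, 6, 20]
Entering loop: for num in values:

After execution: acc = 0
0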